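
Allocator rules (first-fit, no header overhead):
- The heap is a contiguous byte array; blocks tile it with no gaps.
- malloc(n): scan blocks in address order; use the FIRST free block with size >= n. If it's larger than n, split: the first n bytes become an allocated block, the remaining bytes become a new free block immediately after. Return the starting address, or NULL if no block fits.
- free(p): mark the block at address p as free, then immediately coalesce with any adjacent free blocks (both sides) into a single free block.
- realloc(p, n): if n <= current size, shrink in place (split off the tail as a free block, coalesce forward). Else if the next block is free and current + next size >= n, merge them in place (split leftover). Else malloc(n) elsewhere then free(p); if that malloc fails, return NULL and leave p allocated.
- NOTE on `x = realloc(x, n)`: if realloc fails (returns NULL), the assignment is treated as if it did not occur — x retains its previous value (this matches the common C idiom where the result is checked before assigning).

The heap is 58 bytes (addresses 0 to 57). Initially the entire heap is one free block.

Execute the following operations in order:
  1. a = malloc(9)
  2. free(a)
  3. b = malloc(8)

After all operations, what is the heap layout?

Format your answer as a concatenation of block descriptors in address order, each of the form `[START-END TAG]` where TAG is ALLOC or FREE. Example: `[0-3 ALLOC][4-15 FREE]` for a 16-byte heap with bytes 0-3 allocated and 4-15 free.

Op 1: a = malloc(9) -> a = 0; heap: [0-8 ALLOC][9-57 FREE]
Op 2: free(a) -> (freed a); heap: [0-57 FREE]
Op 3: b = malloc(8) -> b = 0; heap: [0-7 ALLOC][8-57 FREE]

Answer: [0-7 ALLOC][8-57 FREE]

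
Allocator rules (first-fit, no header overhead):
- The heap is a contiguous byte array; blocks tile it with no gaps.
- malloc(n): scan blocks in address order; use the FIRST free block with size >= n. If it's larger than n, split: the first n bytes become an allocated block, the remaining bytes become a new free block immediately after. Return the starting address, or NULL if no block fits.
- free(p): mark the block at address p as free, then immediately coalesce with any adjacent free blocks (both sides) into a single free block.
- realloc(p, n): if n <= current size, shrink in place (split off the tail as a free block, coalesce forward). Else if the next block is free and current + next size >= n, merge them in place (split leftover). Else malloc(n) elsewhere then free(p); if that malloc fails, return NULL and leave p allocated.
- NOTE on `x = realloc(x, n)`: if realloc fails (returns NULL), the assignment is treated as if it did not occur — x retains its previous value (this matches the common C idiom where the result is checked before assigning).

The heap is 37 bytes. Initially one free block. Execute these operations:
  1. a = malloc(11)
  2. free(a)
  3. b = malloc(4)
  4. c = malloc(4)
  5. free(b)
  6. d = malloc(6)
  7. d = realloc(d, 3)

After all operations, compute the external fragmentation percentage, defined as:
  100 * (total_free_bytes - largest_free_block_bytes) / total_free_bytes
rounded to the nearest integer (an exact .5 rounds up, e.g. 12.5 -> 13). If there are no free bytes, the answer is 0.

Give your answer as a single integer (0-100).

Op 1: a = malloc(11) -> a = 0; heap: [0-10 ALLOC][11-36 FREE]
Op 2: free(a) -> (freed a); heap: [0-36 FREE]
Op 3: b = malloc(4) -> b = 0; heap: [0-3 ALLOC][4-36 FREE]
Op 4: c = malloc(4) -> c = 4; heap: [0-3 ALLOC][4-7 ALLOC][8-36 FREE]
Op 5: free(b) -> (freed b); heap: [0-3 FREE][4-7 ALLOC][8-36 FREE]
Op 6: d = malloc(6) -> d = 8; heap: [0-3 FREE][4-7 ALLOC][8-13 ALLOC][14-36 FREE]
Op 7: d = realloc(d, 3) -> d = 8; heap: [0-3 FREE][4-7 ALLOC][8-10 ALLOC][11-36 FREE]
Free blocks: [4 26] total_free=30 largest=26 -> 100*(30-26)/30 = 400/30 ≈ 13.333 -> rounds to 13

Answer: 13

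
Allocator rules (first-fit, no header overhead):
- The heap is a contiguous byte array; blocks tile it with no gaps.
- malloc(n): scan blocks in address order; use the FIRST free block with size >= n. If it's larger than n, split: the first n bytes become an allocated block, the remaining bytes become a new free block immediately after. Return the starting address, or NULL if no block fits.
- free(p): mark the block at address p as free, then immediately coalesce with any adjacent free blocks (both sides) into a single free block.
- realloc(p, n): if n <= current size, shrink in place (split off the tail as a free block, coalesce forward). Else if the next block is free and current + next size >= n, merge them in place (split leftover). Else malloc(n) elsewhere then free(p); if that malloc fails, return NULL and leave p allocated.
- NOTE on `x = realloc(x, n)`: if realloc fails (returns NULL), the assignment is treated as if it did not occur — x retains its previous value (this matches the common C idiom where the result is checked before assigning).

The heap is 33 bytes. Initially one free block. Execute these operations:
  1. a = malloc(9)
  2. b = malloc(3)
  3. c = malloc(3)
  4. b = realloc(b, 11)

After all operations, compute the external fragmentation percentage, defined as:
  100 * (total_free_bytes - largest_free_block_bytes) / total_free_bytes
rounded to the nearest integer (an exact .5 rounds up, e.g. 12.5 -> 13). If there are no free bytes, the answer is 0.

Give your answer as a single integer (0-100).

Answer: 30

Derivation:
Op 1: a = malloc(9) -> a = 0; heap: [0-8 ALLOC][9-32 FREE]
Op 2: b = malloc(3) -> b = 9; heap: [0-8 ALLOC][9-11 ALLOC][12-32 FREE]
Op 3: c = malloc(3) -> c = 12; heap: [0-8 ALLOC][9-11 ALLOC][12-14 ALLOC][15-32 FREE]
Op 4: b = realloc(b, 11) -> b = 15; heap: [0-8 ALLOC][9-11 FREE][12-14 ALLOC][15-25 ALLOC][26-32 FREE]
Free blocks: [3 7] total_free=10 largest=7 -> 100*(10-7)/10 = 300/10 = 30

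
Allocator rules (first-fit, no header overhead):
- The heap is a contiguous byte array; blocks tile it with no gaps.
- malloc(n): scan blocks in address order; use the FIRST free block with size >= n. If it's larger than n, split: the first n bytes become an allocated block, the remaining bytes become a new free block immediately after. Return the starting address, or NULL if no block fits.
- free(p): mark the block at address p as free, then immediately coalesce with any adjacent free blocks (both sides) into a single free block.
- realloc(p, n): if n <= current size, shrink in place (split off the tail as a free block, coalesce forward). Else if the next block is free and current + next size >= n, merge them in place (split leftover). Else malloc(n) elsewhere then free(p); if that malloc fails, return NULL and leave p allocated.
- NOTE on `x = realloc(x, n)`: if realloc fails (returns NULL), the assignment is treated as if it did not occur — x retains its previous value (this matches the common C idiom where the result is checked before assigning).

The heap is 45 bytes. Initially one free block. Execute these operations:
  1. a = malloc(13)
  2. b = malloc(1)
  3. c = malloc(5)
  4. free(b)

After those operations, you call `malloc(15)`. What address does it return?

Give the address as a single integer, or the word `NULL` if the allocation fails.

Op 1: a = malloc(13) -> a = 0; heap: [0-12 ALLOC][13-44 FREE]
Op 2: b = malloc(1) -> b = 13; heap: [0-12 ALLOC][13-13 ALLOC][14-44 FREE]
Op 3: c = malloc(5) -> c = 14; heap: [0-12 ALLOC][13-13 ALLOC][14-18 ALLOC][19-44 FREE]
Op 4: free(b) -> (freed b); heap: [0-12 ALLOC][13-13 FREE][14-18 ALLOC][19-44 FREE]
malloc(15): first-fit scan over [0-12 ALLOC][13-13 FREE][14-18 ALLOC][19-44 FREE] -> 19

Answer: 19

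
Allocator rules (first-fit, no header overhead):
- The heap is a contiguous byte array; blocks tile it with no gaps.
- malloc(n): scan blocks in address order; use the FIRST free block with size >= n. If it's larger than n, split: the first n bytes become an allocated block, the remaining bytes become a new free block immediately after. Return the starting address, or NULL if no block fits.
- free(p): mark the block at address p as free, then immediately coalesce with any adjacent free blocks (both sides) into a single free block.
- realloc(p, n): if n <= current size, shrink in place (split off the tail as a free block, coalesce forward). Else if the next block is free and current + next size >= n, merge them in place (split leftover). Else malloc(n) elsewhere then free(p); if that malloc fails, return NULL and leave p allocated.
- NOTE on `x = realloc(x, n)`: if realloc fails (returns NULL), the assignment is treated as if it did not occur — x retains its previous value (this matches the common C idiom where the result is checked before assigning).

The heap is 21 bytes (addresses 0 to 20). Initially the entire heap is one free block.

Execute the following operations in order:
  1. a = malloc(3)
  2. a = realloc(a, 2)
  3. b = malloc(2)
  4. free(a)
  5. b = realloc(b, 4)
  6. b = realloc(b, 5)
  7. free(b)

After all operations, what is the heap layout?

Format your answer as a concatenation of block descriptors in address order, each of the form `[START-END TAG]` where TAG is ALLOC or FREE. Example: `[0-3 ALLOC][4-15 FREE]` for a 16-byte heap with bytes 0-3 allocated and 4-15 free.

Op 1: a = malloc(3) -> a = 0; heap: [0-2 ALLOC][3-20 FREE]
Op 2: a = realloc(a, 2) -> a = 0; heap: [0-1 ALLOC][2-20 FREE]
Op 3: b = malloc(2) -> b = 2; heap: [0-1 ALLOC][2-3 ALLOC][4-20 FREE]
Op 4: free(a) -> (freed a); heap: [0-1 FREE][2-3 ALLOC][4-20 FREE]
Op 5: b = realloc(b, 4) -> b = 2; heap: [0-1 FREE][2-5 ALLOC][6-20 FREE]
Op 6: b = realloc(b, 5) -> b = 2; heap: [0-1 FREE][2-6 ALLOC][7-20 FREE]
Op 7: free(b) -> (freed b); heap: [0-20 FREE]

Answer: [0-20 FREE]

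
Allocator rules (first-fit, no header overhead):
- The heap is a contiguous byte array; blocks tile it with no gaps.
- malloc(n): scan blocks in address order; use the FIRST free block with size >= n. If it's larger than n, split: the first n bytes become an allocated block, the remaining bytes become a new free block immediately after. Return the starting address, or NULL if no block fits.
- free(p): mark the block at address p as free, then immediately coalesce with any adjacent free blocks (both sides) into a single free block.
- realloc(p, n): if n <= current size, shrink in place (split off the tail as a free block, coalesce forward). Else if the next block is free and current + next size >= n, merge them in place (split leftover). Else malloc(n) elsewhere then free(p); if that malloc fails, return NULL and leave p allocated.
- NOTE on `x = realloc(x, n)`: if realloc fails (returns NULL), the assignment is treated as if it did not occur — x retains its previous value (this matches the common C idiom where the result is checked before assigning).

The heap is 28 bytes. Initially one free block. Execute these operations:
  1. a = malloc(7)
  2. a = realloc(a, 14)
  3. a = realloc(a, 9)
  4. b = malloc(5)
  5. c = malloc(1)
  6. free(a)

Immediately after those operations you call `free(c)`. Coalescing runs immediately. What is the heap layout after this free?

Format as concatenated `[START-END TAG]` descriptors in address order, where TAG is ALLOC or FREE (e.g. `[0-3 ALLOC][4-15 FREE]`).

Answer: [0-8 FREE][9-13 ALLOC][14-27 FREE]

Derivation:
Op 1: a = malloc(7) -> a = 0; heap: [0-6 ALLOC][7-27 FREE]
Op 2: a = realloc(a, 14) -> a = 0; heap: [0-13 ALLOC][14-27 FREE]
Op 3: a = realloc(a, 9) -> a = 0; heap: [0-8 ALLOC][9-27 FREE]
Op 4: b = malloc(5) -> b = 9; heap: [0-8 ALLOC][9-13 ALLOC][14-27 FREE]
Op 5: c = malloc(1) -> c = 14; heap: [0-8 ALLOC][9-13 ALLOC][14-14 ALLOC][15-27 FREE]
Op 6: free(a) -> (freed a); heap: [0-8 FREE][9-13 ALLOC][14-14 ALLOC][15-27 FREE]
free(c): c = 14 -> block [14-14 ALLOC]; mark free, coalesce with adjacent free neighbors -> [0-8 FREE][9-13 ALLOC][14-27 FREE]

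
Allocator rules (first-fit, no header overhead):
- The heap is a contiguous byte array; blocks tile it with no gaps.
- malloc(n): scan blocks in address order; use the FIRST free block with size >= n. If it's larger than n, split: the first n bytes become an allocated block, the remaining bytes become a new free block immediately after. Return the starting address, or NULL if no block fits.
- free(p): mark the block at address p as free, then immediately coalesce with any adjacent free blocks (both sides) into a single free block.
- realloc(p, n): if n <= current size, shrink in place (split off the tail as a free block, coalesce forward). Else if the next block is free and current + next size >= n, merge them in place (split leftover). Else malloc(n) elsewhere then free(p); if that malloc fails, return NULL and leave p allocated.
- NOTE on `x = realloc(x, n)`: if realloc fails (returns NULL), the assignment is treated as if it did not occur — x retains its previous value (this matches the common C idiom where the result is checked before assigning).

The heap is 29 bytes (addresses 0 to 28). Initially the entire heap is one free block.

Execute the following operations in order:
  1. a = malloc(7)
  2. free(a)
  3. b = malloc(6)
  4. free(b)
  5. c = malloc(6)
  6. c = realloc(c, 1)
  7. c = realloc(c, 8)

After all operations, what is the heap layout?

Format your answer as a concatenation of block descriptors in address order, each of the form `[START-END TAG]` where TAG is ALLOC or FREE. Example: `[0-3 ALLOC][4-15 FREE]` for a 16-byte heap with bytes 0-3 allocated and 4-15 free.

Answer: [0-7 ALLOC][8-28 FREE]

Derivation:
Op 1: a = malloc(7) -> a = 0; heap: [0-6 ALLOC][7-28 FREE]
Op 2: free(a) -> (freed a); heap: [0-28 FREE]
Op 3: b = malloc(6) -> b = 0; heap: [0-5 ALLOC][6-28 FREE]
Op 4: free(b) -> (freed b); heap: [0-28 FREE]
Op 5: c = malloc(6) -> c = 0; heap: [0-5 ALLOC][6-28 FREE]
Op 6: c = realloc(c, 1) -> c = 0; heap: [0-0 ALLOC][1-28 FREE]
Op 7: c = realloc(c, 8) -> c = 0; heap: [0-7 ALLOC][8-28 FREE]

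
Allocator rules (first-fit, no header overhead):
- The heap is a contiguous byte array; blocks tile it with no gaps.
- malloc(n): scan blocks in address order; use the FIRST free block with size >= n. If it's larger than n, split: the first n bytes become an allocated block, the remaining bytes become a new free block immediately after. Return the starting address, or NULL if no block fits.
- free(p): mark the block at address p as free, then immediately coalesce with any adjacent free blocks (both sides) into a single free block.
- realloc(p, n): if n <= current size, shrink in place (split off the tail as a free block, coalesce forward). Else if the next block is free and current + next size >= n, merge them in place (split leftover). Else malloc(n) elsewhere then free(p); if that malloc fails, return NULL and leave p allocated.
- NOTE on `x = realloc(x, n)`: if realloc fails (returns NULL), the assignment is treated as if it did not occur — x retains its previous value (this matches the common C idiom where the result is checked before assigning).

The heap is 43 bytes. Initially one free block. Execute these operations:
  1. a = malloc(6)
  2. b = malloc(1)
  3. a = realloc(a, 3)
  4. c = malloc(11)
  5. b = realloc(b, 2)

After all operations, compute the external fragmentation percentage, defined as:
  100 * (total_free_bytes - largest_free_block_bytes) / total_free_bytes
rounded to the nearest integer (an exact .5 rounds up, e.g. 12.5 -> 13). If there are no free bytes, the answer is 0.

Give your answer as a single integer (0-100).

Op 1: a = malloc(6) -> a = 0; heap: [0-5 ALLOC][6-42 FREE]
Op 2: b = malloc(1) -> b = 6; heap: [0-5 ALLOC][6-6 ALLOC][7-42 FREE]
Op 3: a = realloc(a, 3) -> a = 0; heap: [0-2 ALLOC][3-5 FREE][6-6 ALLOC][7-42 FREE]
Op 4: c = malloc(11) -> c = 7; heap: [0-2 ALLOC][3-5 FREE][6-6 ALLOC][7-17 ALLOC][18-42 FREE]
Op 5: b = realloc(b, 2) -> b = 3; heap: [0-2 ALLOC][3-4 ALLOC][5-6 FREE][7-17 ALLOC][18-42 FREE]
Free blocks: [2 25] total_free=27 largest=25 -> 100*(27-25)/27 = 200/27 ≈ 7.407 -> rounds to 7

Answer: 7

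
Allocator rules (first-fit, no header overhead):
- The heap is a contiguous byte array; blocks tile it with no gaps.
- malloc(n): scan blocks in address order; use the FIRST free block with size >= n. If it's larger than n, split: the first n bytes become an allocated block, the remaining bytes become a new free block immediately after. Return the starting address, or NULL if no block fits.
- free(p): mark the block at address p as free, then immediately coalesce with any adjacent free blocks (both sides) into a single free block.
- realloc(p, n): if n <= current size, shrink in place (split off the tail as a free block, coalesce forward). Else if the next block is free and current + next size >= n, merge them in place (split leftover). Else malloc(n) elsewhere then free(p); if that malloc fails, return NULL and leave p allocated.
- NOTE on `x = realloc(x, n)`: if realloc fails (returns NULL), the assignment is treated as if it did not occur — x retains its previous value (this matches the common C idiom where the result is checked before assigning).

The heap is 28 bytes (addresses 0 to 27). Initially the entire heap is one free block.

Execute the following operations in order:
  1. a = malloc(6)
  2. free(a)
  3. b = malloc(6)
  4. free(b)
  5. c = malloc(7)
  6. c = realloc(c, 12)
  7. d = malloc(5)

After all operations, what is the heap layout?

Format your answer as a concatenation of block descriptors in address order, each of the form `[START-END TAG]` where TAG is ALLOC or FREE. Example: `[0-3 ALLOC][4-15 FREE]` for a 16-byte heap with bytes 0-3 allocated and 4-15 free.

Answer: [0-11 ALLOC][12-16 ALLOC][17-27 FREE]

Derivation:
Op 1: a = malloc(6) -> a = 0; heap: [0-5 ALLOC][6-27 FREE]
Op 2: free(a) -> (freed a); heap: [0-27 FREE]
Op 3: b = malloc(6) -> b = 0; heap: [0-5 ALLOC][6-27 FREE]
Op 4: free(b) -> (freed b); heap: [0-27 FREE]
Op 5: c = malloc(7) -> c = 0; heap: [0-6 ALLOC][7-27 FREE]
Op 6: c = realloc(c, 12) -> c = 0; heap: [0-11 ALLOC][12-27 FREE]
Op 7: d = malloc(5) -> d = 12; heap: [0-11 ALLOC][12-16 ALLOC][17-27 FREE]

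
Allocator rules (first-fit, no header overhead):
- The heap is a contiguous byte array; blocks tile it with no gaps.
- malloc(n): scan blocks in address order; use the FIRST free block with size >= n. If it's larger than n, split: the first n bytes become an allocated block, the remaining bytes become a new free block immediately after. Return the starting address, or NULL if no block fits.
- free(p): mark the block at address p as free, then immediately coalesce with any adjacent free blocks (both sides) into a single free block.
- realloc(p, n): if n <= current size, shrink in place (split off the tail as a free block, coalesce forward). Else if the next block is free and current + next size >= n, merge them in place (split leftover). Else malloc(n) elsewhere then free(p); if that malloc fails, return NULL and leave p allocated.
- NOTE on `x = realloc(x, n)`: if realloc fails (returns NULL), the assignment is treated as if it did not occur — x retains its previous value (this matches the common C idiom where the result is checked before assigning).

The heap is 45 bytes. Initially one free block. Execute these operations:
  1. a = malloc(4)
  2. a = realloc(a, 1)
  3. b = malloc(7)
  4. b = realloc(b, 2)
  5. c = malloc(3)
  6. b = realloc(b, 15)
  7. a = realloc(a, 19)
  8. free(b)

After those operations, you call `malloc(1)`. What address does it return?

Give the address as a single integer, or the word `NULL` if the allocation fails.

Op 1: a = malloc(4) -> a = 0; heap: [0-3 ALLOC][4-44 FREE]
Op 2: a = realloc(a, 1) -> a = 0; heap: [0-0 ALLOC][1-44 FREE]
Op 3: b = malloc(7) -> b = 1; heap: [0-0 ALLOC][1-7 ALLOC][8-44 FREE]
Op 4: b = realloc(b, 2) -> b = 1; heap: [0-0 ALLOC][1-2 ALLOC][3-44 FREE]
Op 5: c = malloc(3) -> c = 3; heap: [0-0 ALLOC][1-2 ALLOC][3-5 ALLOC][6-44 FREE]
Op 6: b = realloc(b, 15) -> b = 6; heap: [0-0 ALLOC][1-2 FREE][3-5 ALLOC][6-20 ALLOC][21-44 FREE]
Op 7: a = realloc(a, 19) -> a = 21; heap: [0-2 FREE][3-5 ALLOC][6-20 ALLOC][21-39 ALLOC][40-44 FREE]
Op 8: free(b) -> (freed b); heap: [0-2 FREE][3-5 ALLOC][6-20 FREE][21-39 ALLOC][40-44 FREE]
malloc(1): first-fit scan over [0-2 FREE][3-5 ALLOC][6-20 FREE][21-39 ALLOC][40-44 FREE] -> 0

Answer: 0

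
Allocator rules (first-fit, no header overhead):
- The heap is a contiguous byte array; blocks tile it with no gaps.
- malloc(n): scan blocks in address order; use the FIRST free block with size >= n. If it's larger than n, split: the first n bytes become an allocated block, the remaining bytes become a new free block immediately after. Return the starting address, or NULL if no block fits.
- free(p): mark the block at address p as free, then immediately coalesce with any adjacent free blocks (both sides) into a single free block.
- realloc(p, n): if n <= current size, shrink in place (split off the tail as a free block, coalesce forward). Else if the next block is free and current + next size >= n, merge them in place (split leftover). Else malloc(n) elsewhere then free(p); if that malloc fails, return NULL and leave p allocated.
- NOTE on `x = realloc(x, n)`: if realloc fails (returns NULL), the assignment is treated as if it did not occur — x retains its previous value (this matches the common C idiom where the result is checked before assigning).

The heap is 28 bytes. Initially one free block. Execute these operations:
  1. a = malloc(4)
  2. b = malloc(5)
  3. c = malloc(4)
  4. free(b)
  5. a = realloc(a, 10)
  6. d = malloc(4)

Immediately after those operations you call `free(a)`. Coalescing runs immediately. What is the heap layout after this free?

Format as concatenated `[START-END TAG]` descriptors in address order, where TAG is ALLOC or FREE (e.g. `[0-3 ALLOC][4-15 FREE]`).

Answer: [0-3 ALLOC][4-8 FREE][9-12 ALLOC][13-27 FREE]

Derivation:
Op 1: a = malloc(4) -> a = 0; heap: [0-3 ALLOC][4-27 FREE]
Op 2: b = malloc(5) -> b = 4; heap: [0-3 ALLOC][4-8 ALLOC][9-27 FREE]
Op 3: c = malloc(4) -> c = 9; heap: [0-3 ALLOC][4-8 ALLOC][9-12 ALLOC][13-27 FREE]
Op 4: free(b) -> (freed b); heap: [0-3 ALLOC][4-8 FREE][9-12 ALLOC][13-27 FREE]
Op 5: a = realloc(a, 10) -> a = 13; heap: [0-8 FREE][9-12 ALLOC][13-22 ALLOC][23-27 FREE]
Op 6: d = malloc(4) -> d = 0; heap: [0-3 ALLOC][4-8 FREE][9-12 ALLOC][13-22 ALLOC][23-27 FREE]
free(a): a = 13 -> block [13-22 ALLOC]; mark free, coalesce with adjacent free neighbors -> [0-3 ALLOC][4-8 FREE][9-12 ALLOC][13-27 FREE]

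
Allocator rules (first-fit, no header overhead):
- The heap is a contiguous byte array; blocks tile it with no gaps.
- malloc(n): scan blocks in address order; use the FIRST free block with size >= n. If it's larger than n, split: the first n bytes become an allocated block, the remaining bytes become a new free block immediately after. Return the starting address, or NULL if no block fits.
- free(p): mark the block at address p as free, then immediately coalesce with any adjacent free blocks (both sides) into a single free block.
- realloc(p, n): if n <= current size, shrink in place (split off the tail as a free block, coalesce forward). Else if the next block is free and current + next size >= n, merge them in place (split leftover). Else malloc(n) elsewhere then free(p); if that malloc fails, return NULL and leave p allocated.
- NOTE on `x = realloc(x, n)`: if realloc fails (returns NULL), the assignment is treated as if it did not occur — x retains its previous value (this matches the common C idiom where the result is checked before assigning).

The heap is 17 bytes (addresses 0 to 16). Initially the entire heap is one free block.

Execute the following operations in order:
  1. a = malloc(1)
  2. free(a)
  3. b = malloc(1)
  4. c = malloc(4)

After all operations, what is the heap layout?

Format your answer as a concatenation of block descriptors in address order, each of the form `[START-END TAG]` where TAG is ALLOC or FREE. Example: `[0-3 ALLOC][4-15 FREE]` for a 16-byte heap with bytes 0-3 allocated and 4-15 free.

Op 1: a = malloc(1) -> a = 0; heap: [0-0 ALLOC][1-16 FREE]
Op 2: free(a) -> (freed a); heap: [0-16 FREE]
Op 3: b = malloc(1) -> b = 0; heap: [0-0 ALLOC][1-16 FREE]
Op 4: c = malloc(4) -> c = 1; heap: [0-0 ALLOC][1-4 ALLOC][5-16 FREE]

Answer: [0-0 ALLOC][1-4 ALLOC][5-16 FREE]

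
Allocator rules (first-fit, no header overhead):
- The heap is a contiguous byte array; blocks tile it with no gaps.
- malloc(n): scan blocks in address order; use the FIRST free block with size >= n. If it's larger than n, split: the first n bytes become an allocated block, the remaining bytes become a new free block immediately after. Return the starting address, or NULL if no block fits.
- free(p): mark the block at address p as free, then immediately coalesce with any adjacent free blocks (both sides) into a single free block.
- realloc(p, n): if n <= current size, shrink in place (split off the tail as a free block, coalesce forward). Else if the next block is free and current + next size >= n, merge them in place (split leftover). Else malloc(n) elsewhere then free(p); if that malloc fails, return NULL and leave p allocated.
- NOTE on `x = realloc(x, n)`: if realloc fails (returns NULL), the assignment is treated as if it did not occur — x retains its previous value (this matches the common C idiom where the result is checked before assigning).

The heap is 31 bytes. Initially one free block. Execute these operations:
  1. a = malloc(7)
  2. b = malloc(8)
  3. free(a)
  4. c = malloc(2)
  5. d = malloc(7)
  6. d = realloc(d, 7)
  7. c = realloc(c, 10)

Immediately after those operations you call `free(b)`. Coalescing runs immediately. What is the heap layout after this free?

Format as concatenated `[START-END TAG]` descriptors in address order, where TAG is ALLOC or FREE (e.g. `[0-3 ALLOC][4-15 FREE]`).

Op 1: a = malloc(7) -> a = 0; heap: [0-6 ALLOC][7-30 FREE]
Op 2: b = malloc(8) -> b = 7; heap: [0-6 ALLOC][7-14 ALLOC][15-30 FREE]
Op 3: free(a) -> (freed a); heap: [0-6 FREE][7-14 ALLOC][15-30 FREE]
Op 4: c = malloc(2) -> c = 0; heap: [0-1 ALLOC][2-6 FREE][7-14 ALLOC][15-30 FREE]
Op 5: d = malloc(7) -> d = 15; heap: [0-1 ALLOC][2-6 FREE][7-14 ALLOC][15-21 ALLOC][22-30 FREE]
Op 6: d = realloc(d, 7) -> d = 15; heap: [0-1 ALLOC][2-6 FREE][7-14 ALLOC][15-21 ALLOC][22-30 FREE]
Op 7: c = realloc(c, 10) -> NULL (c unchanged); heap: [0-1 ALLOC][2-6 FREE][7-14 ALLOC][15-21 ALLOC][22-30 FREE]
free(b): b = 7 -> block [7-14 ALLOC]; mark free, coalesce with adjacent free neighbors -> [0-1 ALLOC][2-14 FREE][15-21 ALLOC][22-30 FREE]

Answer: [0-1 ALLOC][2-14 FREE][15-21 ALLOC][22-30 FREE]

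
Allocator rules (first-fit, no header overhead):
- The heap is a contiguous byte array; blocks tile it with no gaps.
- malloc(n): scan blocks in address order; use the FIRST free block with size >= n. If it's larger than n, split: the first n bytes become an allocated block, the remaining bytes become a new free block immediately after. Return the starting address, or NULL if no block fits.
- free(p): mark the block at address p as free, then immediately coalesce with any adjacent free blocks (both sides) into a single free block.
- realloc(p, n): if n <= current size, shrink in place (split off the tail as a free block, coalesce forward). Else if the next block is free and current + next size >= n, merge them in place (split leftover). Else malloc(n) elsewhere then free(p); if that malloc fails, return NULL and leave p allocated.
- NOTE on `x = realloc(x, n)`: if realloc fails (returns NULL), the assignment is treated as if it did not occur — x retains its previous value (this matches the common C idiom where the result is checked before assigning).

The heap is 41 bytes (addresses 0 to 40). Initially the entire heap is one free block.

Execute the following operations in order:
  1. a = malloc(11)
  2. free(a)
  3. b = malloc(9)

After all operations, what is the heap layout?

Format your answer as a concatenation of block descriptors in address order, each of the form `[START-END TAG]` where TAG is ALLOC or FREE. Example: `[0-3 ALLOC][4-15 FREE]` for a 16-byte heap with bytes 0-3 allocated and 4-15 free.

Op 1: a = malloc(11) -> a = 0; heap: [0-10 ALLOC][11-40 FREE]
Op 2: free(a) -> (freed a); heap: [0-40 FREE]
Op 3: b = malloc(9) -> b = 0; heap: [0-8 ALLOC][9-40 FREE]

Answer: [0-8 ALLOC][9-40 FREE]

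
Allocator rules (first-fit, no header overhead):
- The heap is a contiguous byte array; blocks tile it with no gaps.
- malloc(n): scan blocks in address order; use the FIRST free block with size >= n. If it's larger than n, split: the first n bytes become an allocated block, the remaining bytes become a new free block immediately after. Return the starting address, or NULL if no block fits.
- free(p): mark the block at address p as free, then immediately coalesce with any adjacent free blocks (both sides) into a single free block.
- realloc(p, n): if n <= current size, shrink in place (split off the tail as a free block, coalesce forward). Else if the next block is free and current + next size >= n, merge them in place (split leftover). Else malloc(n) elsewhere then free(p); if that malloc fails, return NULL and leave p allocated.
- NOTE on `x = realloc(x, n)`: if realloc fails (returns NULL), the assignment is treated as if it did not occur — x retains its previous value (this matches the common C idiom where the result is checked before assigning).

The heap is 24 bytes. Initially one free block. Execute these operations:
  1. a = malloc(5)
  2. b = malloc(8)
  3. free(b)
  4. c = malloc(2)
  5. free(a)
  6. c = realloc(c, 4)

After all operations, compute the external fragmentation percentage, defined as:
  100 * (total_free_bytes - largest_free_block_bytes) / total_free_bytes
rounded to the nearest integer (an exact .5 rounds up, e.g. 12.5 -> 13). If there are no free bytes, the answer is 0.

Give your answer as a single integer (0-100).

Op 1: a = malloc(5) -> a = 0; heap: [0-4 ALLOC][5-23 FREE]
Op 2: b = malloc(8) -> b = 5; heap: [0-4 ALLOC][5-12 ALLOC][13-23 FREE]
Op 3: free(b) -> (freed b); heap: [0-4 ALLOC][5-23 FREE]
Op 4: c = malloc(2) -> c = 5; heap: [0-4 ALLOC][5-6 ALLOC][7-23 FREE]
Op 5: free(a) -> (freed a); heap: [0-4 FREE][5-6 ALLOC][7-23 FREE]
Op 6: c = realloc(c, 4) -> c = 5; heap: [0-4 FREE][5-8 ALLOC][9-23 FREE]
Free blocks: [5 15] total_free=20 largest=15 -> 100*(20-15)/20 = 500/20 = 25

Answer: 25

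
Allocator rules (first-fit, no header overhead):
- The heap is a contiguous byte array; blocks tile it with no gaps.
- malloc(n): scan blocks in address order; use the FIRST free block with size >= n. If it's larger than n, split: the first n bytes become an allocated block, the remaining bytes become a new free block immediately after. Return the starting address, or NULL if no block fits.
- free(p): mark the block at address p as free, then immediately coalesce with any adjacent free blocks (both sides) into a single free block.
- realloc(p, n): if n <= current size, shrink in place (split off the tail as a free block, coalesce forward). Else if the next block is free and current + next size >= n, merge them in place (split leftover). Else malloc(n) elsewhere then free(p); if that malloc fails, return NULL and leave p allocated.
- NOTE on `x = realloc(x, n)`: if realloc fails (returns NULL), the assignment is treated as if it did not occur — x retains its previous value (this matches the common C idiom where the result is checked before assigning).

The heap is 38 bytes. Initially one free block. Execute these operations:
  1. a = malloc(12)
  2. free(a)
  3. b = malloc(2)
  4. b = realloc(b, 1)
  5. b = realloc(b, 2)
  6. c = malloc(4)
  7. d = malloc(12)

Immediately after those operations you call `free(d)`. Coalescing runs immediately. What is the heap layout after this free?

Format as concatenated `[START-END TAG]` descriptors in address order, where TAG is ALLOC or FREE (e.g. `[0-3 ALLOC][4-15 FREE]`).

Op 1: a = malloc(12) -> a = 0; heap: [0-11 ALLOC][12-37 FREE]
Op 2: free(a) -> (freed a); heap: [0-37 FREE]
Op 3: b = malloc(2) -> b = 0; heap: [0-1 ALLOC][2-37 FREE]
Op 4: b = realloc(b, 1) -> b = 0; heap: [0-0 ALLOC][1-37 FREE]
Op 5: b = realloc(b, 2) -> b = 0; heap: [0-1 ALLOC][2-37 FREE]
Op 6: c = malloc(4) -> c = 2; heap: [0-1 ALLOC][2-5 ALLOC][6-37 FREE]
Op 7: d = malloc(12) -> d = 6; heap: [0-1 ALLOC][2-5 ALLOC][6-17 ALLOC][18-37 FREE]
free(d): d = 6 -> block [6-17 ALLOC]; mark free, coalesce with adjacent free neighbors -> [0-1 ALLOC][2-5 ALLOC][6-37 FREE]

Answer: [0-1 ALLOC][2-5 ALLOC][6-37 FREE]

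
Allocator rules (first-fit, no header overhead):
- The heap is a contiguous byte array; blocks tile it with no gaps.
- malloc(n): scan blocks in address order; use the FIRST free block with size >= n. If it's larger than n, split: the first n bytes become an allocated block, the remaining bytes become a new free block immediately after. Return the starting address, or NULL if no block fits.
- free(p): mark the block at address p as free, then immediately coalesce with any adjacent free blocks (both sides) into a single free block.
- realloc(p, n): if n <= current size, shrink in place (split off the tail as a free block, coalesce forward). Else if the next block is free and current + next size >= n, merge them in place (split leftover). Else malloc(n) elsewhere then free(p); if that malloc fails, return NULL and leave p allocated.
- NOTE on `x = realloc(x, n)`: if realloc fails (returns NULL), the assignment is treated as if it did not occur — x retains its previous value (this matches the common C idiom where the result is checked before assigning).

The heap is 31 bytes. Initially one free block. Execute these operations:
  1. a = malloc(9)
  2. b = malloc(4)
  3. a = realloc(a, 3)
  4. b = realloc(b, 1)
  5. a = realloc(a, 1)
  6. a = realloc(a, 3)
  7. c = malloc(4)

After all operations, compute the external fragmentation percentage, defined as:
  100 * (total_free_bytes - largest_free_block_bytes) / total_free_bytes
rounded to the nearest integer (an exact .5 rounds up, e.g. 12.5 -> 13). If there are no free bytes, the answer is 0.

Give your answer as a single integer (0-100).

Answer: 9

Derivation:
Op 1: a = malloc(9) -> a = 0; heap: [0-8 ALLOC][9-30 FREE]
Op 2: b = malloc(4) -> b = 9; heap: [0-8 ALLOC][9-12 ALLOC][13-30 FREE]
Op 3: a = realloc(a, 3) -> a = 0; heap: [0-2 ALLOC][3-8 FREE][9-12 ALLOC][13-30 FREE]
Op 4: b = realloc(b, 1) -> b = 9; heap: [0-2 ALLOC][3-8 FREE][9-9 ALLOC][10-30 FREE]
Op 5: a = realloc(a, 1) -> a = 0; heap: [0-0 ALLOC][1-8 FREE][9-9 ALLOC][10-30 FREE]
Op 6: a = realloc(a, 3) -> a = 0; heap: [0-2 ALLOC][3-8 FREE][9-9 ALLOC][10-30 FREE]
Op 7: c = malloc(4) -> c = 3; heap: [0-2 ALLOC][3-6 ALLOC][7-8 FREE][9-9 ALLOC][10-30 FREE]
Free blocks: [2 21] total_free=23 largest=21 -> 100*(23-21)/23 = 200/23 ≈ 8.696 -> rounds to 9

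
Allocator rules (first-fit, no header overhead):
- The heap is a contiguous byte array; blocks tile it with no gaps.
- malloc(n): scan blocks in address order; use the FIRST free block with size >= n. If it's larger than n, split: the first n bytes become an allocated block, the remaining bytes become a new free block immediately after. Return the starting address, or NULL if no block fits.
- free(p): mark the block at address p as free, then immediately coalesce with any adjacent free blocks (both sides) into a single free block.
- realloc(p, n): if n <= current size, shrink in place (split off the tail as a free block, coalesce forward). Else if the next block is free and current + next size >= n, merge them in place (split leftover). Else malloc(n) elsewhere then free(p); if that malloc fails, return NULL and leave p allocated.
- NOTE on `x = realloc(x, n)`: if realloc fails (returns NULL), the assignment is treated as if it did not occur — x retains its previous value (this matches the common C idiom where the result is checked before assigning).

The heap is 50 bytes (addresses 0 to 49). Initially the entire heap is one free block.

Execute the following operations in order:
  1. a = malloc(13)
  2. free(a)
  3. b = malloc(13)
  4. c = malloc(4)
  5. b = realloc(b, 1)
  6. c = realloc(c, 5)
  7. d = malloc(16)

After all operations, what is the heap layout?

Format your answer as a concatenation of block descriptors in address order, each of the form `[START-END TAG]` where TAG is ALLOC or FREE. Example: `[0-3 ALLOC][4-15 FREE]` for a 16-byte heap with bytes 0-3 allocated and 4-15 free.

Answer: [0-0 ALLOC][1-12 FREE][13-17 ALLOC][18-33 ALLOC][34-49 FREE]

Derivation:
Op 1: a = malloc(13) -> a = 0; heap: [0-12 ALLOC][13-49 FREE]
Op 2: free(a) -> (freed a); heap: [0-49 FREE]
Op 3: b = malloc(13) -> b = 0; heap: [0-12 ALLOC][13-49 FREE]
Op 4: c = malloc(4) -> c = 13; heap: [0-12 ALLOC][13-16 ALLOC][17-49 FREE]
Op 5: b = realloc(b, 1) -> b = 0; heap: [0-0 ALLOC][1-12 FREE][13-16 ALLOC][17-49 FREE]
Op 6: c = realloc(c, 5) -> c = 13; heap: [0-0 ALLOC][1-12 FREE][13-17 ALLOC][18-49 FREE]
Op 7: d = malloc(16) -> d = 18; heap: [0-0 ALLOC][1-12 FREE][13-17 ALLOC][18-33 ALLOC][34-49 FREE]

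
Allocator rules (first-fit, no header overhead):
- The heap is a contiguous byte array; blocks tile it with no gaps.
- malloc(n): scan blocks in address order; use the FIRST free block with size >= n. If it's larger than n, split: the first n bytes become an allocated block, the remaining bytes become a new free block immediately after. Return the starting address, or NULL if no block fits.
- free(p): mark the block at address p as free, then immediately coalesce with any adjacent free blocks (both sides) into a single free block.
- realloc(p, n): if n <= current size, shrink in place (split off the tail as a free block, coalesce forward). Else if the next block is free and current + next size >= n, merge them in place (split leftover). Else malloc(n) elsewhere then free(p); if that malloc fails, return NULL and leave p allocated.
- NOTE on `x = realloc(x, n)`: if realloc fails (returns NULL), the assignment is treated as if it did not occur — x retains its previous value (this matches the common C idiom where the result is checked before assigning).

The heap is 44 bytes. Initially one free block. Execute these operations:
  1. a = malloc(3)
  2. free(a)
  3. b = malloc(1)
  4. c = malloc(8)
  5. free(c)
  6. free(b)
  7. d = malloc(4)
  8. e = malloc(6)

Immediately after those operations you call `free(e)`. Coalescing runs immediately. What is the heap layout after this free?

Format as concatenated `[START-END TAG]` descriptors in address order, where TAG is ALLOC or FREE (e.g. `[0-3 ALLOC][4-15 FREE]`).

Op 1: a = malloc(3) -> a = 0; heap: [0-2 ALLOC][3-43 FREE]
Op 2: free(a) -> (freed a); heap: [0-43 FREE]
Op 3: b = malloc(1) -> b = 0; heap: [0-0 ALLOC][1-43 FREE]
Op 4: c = malloc(8) -> c = 1; heap: [0-0 ALLOC][1-8 ALLOC][9-43 FREE]
Op 5: free(c) -> (freed c); heap: [0-0 ALLOC][1-43 FREE]
Op 6: free(b) -> (freed b); heap: [0-43 FREE]
Op 7: d = malloc(4) -> d = 0; heap: [0-3 ALLOC][4-43 FREE]
Op 8: e = malloc(6) -> e = 4; heap: [0-3 ALLOC][4-9 ALLOC][10-43 FREE]
free(e): e = 4 -> block [4-9 ALLOC]; mark free, coalesce with adjacent free neighbors -> [0-3 ALLOC][4-43 FREE]

Answer: [0-3 ALLOC][4-43 FREE]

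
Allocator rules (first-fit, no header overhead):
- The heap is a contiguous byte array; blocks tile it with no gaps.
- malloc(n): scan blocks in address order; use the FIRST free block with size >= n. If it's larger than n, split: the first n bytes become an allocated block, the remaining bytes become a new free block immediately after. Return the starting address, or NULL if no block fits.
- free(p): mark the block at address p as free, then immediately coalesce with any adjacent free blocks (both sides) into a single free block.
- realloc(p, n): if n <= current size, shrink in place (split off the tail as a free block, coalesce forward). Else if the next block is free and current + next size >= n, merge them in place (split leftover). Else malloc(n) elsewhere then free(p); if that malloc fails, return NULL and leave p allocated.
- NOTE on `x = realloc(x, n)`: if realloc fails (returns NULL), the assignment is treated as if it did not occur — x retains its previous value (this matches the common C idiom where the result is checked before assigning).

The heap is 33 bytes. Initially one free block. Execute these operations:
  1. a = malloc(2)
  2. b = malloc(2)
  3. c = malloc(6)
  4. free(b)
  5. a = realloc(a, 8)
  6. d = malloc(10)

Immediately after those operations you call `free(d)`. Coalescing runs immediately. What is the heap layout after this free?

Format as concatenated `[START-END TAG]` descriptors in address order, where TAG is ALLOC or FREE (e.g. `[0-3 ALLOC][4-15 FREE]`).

Answer: [0-3 FREE][4-9 ALLOC][10-17 ALLOC][18-32 FREE]

Derivation:
Op 1: a = malloc(2) -> a = 0; heap: [0-1 ALLOC][2-32 FREE]
Op 2: b = malloc(2) -> b = 2; heap: [0-1 ALLOC][2-3 ALLOC][4-32 FREE]
Op 3: c = malloc(6) -> c = 4; heap: [0-1 ALLOC][2-3 ALLOC][4-9 ALLOC][10-32 FREE]
Op 4: free(b) -> (freed b); heap: [0-1 ALLOC][2-3 FREE][4-9 ALLOC][10-32 FREE]
Op 5: a = realloc(a, 8) -> a = 10; heap: [0-3 FREE][4-9 ALLOC][10-17 ALLOC][18-32 FREE]
Op 6: d = malloc(10) -> d = 18; heap: [0-3 FREE][4-9 ALLOC][10-17 ALLOC][18-27 ALLOC][28-32 FREE]
free(d): d = 18 -> block [18-27 ALLOC]; mark free, coalesce with adjacent free neighbors -> [0-3 FREE][4-9 ALLOC][10-17 ALLOC][18-32 FREE]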